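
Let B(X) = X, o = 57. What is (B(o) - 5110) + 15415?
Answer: 10362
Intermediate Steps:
(B(o) - 5110) + 15415 = (57 - 5110) + 15415 = -5053 + 15415 = 10362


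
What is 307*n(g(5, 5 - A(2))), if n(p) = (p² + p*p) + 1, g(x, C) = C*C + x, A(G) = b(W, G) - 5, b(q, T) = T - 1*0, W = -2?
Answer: 2923561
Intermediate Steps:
b(q, T) = T (b(q, T) = T + 0 = T)
A(G) = -5 + G (A(G) = G - 5 = -5 + G)
g(x, C) = x + C² (g(x, C) = C² + x = x + C²)
n(p) = 1 + 2*p² (n(p) = (p² + p²) + 1 = 2*p² + 1 = 1 + 2*p²)
307*n(g(5, 5 - A(2))) = 307*(1 + 2*(5 + (5 - (-5 + 2))²)²) = 307*(1 + 2*(5 + (5 - 1*(-3))²)²) = 307*(1 + 2*(5 + (5 + 3)²)²) = 307*(1 + 2*(5 + 8²)²) = 307*(1 + 2*(5 + 64)²) = 307*(1 + 2*69²) = 307*(1 + 2*4761) = 307*(1 + 9522) = 307*9523 = 2923561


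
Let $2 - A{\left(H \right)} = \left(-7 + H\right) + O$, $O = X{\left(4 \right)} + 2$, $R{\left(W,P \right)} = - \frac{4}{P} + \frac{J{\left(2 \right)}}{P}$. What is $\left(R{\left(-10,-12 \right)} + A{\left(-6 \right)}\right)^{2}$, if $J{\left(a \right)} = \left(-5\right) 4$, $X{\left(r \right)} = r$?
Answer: $121$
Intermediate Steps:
$J{\left(a \right)} = -20$
$R{\left(W,P \right)} = - \frac{24}{P}$ ($R{\left(W,P \right)} = - \frac{4}{P} - \frac{20}{P} = - \frac{24}{P}$)
$O = 6$ ($O = 4 + 2 = 6$)
$A{\left(H \right)} = 3 - H$ ($A{\left(H \right)} = 2 - \left(\left(-7 + H\right) + 6\right) = 2 - \left(-1 + H\right) = 3 - H$)
$\left(R{\left(-10,-12 \right)} + A{\left(-6 \right)}\right)^{2} = \left(- \frac{24}{-12} + \left(3 - -6\right)\right)^{2} = \left(\left(-24\right) \left(- \frac{1}{12}\right) + \left(3 + 6\right)\right)^{2} = \left(2 + 9\right)^{2} = 11^{2} = 121$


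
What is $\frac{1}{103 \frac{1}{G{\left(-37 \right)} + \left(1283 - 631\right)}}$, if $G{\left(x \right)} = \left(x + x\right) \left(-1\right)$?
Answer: $\frac{726}{103} \approx 7.0485$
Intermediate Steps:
$G{\left(x \right)} = - 2 x$ ($G{\left(x \right)} = 2 x \left(-1\right) = - 2 x$)
$\frac{1}{103 \frac{1}{G{\left(-37 \right)} + \left(1283 - 631\right)}} = \frac{1}{103 \frac{1}{\left(-2\right) \left(-37\right) + \left(1283 - 631\right)}} = \frac{1}{103 \frac{1}{74 + \left(1283 - 631\right)}} = \frac{1}{103 \frac{1}{74 + 652}} = \frac{1}{103 \cdot \frac{1}{726}} = \frac{1}{\frac{103}{726}} = \frac{726}{103}$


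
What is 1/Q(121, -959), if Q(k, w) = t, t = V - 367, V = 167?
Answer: -1/200 ≈ -0.0050000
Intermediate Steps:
t = -200 (t = 167 - 367 = -200)
Q(k, w) = -200
1/Q(121, -959) = 1/(-200) = -1/200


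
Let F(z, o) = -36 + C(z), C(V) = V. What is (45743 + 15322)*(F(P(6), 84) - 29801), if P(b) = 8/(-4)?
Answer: -1822118535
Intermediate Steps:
P(b) = -2 (P(b) = 8*(-1/4) = -2)
F(z, o) = -36 + z
(45743 + 15322)*(F(P(6), 84) - 29801) = (45743 + 15322)*((-36 - 2) - 29801) = 61065*(-38 - 29801) = 61065*(-29839) = -1822118535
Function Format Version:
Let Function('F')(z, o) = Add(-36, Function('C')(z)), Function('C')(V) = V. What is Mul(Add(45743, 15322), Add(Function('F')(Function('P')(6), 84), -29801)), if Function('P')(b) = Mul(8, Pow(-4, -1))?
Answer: -1822118535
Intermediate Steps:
Function('P')(b) = -2 (Function('P')(b) = Mul(8, Rational(-1, 4)) = -2)
Function('F')(z, o) = Add(-36, z)
Mul(Add(45743, 15322), Add(Function('F')(Function('P')(6), 84), -29801)) = Mul(Add(45743, 15322), Add(Add(-36, -2), -29801)) = Mul(61065, Add(-38, -29801)) = Mul(61065, -29839) = -1822118535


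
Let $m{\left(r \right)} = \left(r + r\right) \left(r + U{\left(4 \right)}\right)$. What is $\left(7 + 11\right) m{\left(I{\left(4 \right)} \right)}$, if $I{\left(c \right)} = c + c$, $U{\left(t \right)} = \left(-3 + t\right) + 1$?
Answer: $2880$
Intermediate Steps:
$U{\left(t \right)} = -2 + t$
$I{\left(c \right)} = 2 c$
$m{\left(r \right)} = 2 r \left(2 + r\right)$ ($m{\left(r \right)} = \left(r + r\right) \left(r + \left(-2 + 4\right)\right) = 2 r \left(r + 2\right) = 2 r \left(2 + r\right)$)
$\left(7 + 11\right) m{\left(I{\left(4 \right)} \right)} = \left(7 + 11\right) 2 \cdot 2 \cdot 4 \left(2 + 2 \cdot 4\right) = 18 \cdot 2 \cdot 8 \left(2 + 8\right) = 18 \cdot 2 \cdot 8 \cdot 10 = 18 \cdot 160 = 2880$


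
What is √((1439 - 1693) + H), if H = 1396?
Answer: √1142 ≈ 33.793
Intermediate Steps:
√((1439 - 1693) + H) = √((1439 - 1693) + 1396) = √(-254 + 1396) = √1142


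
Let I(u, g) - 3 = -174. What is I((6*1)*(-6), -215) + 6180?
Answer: 6009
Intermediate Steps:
I(u, g) = -171 (I(u, g) = 3 - 174 = -171)
I((6*1)*(-6), -215) + 6180 = -171 + 6180 = 6009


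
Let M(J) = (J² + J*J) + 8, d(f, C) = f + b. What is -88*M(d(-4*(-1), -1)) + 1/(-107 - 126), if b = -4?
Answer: -164033/233 ≈ -704.00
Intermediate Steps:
d(f, C) = -4 + f (d(f, C) = f - 4 = -4 + f)
M(J) = 8 + 2*J² (M(J) = (J² + J²) + 8 = 2*J² + 8 = 8 + 2*J²)
-88*M(d(-4*(-1), -1)) + 1/(-107 - 126) = -88*(8 + 2*(-4 - 4*(-1))²) + 1/(-107 - 126) = -88*(8 + 2*(-4 + 4)²) + 1/(-233) = -88*(8 + 2*0²) - 1/233 = -88*(8 + 2*0) - 1/233 = -88*(8 + 0) - 1/233 = -88*8 - 1/233 = -704 - 1/233 = -164033/233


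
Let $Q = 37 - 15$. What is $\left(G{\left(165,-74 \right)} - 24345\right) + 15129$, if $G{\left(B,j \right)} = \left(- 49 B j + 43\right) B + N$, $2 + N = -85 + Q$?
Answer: $98715664$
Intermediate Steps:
$Q = 22$
$N = -65$ ($N = -2 + \left(-85 + 22\right) = -2 - 63 = -65$)
$G{\left(B,j \right)} = -65 + B \left(43 - 49 B j\right)$ ($G{\left(B,j \right)} = \left(- 49 B j + 43\right) B - 65 = \left(43 - 49 B j\right) B - 65 = B \left(43 - 49 B j\right) - 65 = -65 + B \left(43 - 49 B j\right)$)
$\left(G{\left(165,-74 \right)} - 24345\right) + 15129 = \left(\left(-65 + 43 \cdot 165 - - 3626 \cdot 165^{2}\right) - 24345\right) + 15129 = \left(\left(-65 + 7095 - \left(-3626\right) 27225\right) - 24345\right) + 15129 = \left(\left(-65 + 7095 + 98717850\right) - 24345\right) + 15129 = \left(98724880 - 24345\right) + 15129 = 98700535 + 15129 = 98715664$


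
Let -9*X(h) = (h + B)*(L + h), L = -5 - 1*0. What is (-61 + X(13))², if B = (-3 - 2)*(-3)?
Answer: 597529/81 ≈ 7376.9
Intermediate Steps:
B = 15 (B = -5*(-3) = 15)
L = -5 (L = -5 + 0 = -5)
X(h) = -(-5 + h)*(15 + h)/9 (X(h) = -(h + 15)*(-5 + h)/9 = -(15 + h)*(-5 + h)/9 = -(-5 + h)*(15 + h)/9)
(-61 + X(13))² = (-61 + (25/3 - 10/9*13 - ⅑*13²))² = (-61 + (25/3 - 130/9 - ⅑*169))² = (-61 + (25/3 - 130/9 - 169/9))² = (-61 - 224/9)² = (-773/9)² = 597529/81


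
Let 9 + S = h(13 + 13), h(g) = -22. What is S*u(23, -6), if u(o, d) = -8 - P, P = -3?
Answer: 155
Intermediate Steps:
S = -31 (S = -9 - 22 = -31)
u(o, d) = -5 (u(o, d) = -8 - 1*(-3) = -8 + 3 = -5)
S*u(23, -6) = -31*(-5) = 155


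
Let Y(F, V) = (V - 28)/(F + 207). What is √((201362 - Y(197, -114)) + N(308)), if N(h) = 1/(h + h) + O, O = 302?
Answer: √195152140058722/31108 ≈ 449.07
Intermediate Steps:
Y(F, V) = (-28 + V)/(207 + F)
N(h) = 302 + 1/(2*h) (N(h) = 1/(h + h) + 302 = 1/(2*h) + 302 = 302 + 1/(2*h))
√((201362 - Y(197, -114)) + N(308)) = √((201362 - (-28 - 114)/(207 + 197)) + (302 + (½)/308)) = √((201362 - (-142)/404) + (302 + (½)*(1/308))) = √((201362 - (-142)/404) + (302 + 1/616)) = √((201362 - 1*(-71/202)) + 186033/616) = √((201362 + 71/202) + 186033/616) = √(40675195/202 + 186033/616) = √(12546749393/62216) = √195152140058722/31108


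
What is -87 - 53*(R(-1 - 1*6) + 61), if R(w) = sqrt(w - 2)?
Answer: -3320 - 159*I ≈ -3320.0 - 159.0*I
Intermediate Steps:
R(w) = sqrt(-2 + w)
-87 - 53*(R(-1 - 1*6) + 61) = -87 - 53*(sqrt(-2 + (-1 - 1*6)) + 61) = -87 - 53*(sqrt(-2 + (-1 - 6)) + 61) = -87 - 53*(sqrt(-2 - 7) + 61) = -87 - 53*(sqrt(-9) + 61) = -87 - 53*(3*I + 61) = -87 - 53*(61 + 3*I) = -87 + (-3233 - 159*I) = -3320 - 159*I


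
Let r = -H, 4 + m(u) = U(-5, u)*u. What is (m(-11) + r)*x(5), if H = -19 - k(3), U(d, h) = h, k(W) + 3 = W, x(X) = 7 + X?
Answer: 1632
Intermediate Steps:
k(W) = -3 + W
H = -19 (H = -19 - (-3 + 3) = -19 - 1*0 = -19 + 0 = -19)
m(u) = -4 + u² (m(u) = -4 + u*u = -4 + u²)
r = 19 (r = -1*(-19) = 19)
(m(-11) + r)*x(5) = ((-4 + (-11)²) + 19)*(7 + 5) = ((-4 + 121) + 19)*12 = (117 + 19)*12 = 136*12 = 1632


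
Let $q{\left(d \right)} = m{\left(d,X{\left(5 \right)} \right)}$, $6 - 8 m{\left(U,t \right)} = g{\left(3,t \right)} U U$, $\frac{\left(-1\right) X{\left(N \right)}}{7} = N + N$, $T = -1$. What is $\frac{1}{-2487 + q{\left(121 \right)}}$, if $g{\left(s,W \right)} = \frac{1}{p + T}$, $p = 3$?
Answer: $- \frac{16}{54421} \approx -0.000294$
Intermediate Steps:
$X{\left(N \right)} = - 14 N$ ($X{\left(N \right)} = - 7 \left(N + N\right) = - 7 \cdot 2 N = - 14 N$)
$g{\left(s,W \right)} = \frac{1}{2}$ ($g{\left(s,W \right)} = \frac{1}{3 - 1} = \frac{1}{2}$)
$m{\left(U,t \right)} = \frac{3}{4} - \frac{U^{2}}{16}$ ($m{\left(U,t \right)} = \frac{3}{4} - \frac{\frac{U}{2} U}{8} = \frac{3}{4} - \frac{\frac{1}{2} U^{2}}{8} = \frac{3}{4} - \frac{U^{2}}{16}$)
$q{\left(d \right)} = \frac{3}{4} - \frac{d^{2}}{16}$
$\frac{1}{-2487 + q{\left(121 \right)}} = \frac{1}{-2487 + \left(\frac{3}{4} - \frac{121^{2}}{16}\right)} = \frac{1}{-2487 + \left(\frac{3}{4} - \frac{14641}{16}\right)} = \frac{1}{-2487 - \frac{14629}{16}} = \frac{1}{- \frac{54421}{16}} = - \frac{16}{54421}$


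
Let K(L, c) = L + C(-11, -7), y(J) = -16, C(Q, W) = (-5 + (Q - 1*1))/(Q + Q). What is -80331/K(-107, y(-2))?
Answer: 589094/779 ≈ 756.22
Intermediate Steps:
C(Q, W) = (-6 + Q)/(2*Q) (C(Q, W) = (-5 + (Q - 1))/((2*Q)) = (-5 + (-1 + Q))*(1/(2*Q)) = (-6 + Q)*(1/(2*Q)) = (-6 + Q)/(2*Q))
K(L, c) = 17/22 + L (K(L, c) = L + (½)*(-6 - 11)/(-11) = L + (½)*(-1/11)*(-17) = L + 17/22 = 17/22 + L)
-80331/K(-107, y(-2)) = -80331/(17/22 - 107) = -80331/(-2337/22) = -80331*(-22/2337) = 589094/779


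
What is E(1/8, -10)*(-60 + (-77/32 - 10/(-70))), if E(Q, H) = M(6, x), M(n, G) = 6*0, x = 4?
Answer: 0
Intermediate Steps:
M(n, G) = 0
E(Q, H) = 0
E(1/8, -10)*(-60 + (-77/32 - 10/(-70))) = 0*(-60 + (-77/32 - 10/(-70))) = 0*(-60 + (-77*1/32 - 10*(-1/70))) = 0*(-60 + (-77/32 + 1/7)) = 0*(-60 - 507/224) = 0*(-13947/224) = 0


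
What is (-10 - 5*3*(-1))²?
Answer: 25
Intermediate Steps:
(-10 - 5*3*(-1))² = (-10 - 15*(-1))² = (-10 + 15)² = 5² = 25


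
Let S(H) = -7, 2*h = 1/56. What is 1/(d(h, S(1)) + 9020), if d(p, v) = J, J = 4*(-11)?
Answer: 1/8976 ≈ 0.00011141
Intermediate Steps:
h = 1/112 (h = (½)/56 = (½)*(1/56) = 1/112 ≈ 0.0089286)
J = -44
d(p, v) = -44
1/(d(h, S(1)) + 9020) = 1/(-44 + 9020) = 1/8976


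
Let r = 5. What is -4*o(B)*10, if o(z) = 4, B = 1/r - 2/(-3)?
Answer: -160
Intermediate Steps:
B = 13/15 (B = 1/5 - 2/(-3) = 1*(1/5) - 2*(-1/3) = 1/5 + 2/3 = 13/15 ≈ 0.86667)
-4*o(B)*10 = -4*4*10 = -16*10 = -160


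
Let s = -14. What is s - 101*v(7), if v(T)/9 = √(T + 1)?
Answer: -14 - 1818*√2 ≈ -2585.0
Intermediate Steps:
v(T) = 9*√(1 + T) (v(T) = 9*√(T + 1) = 9*√(1 + T))
s - 101*v(7) = -14 - 909*√(1 + 7) = -14 - 909*√8 = -14 - 909*2*√2 = -14 - 1818*√2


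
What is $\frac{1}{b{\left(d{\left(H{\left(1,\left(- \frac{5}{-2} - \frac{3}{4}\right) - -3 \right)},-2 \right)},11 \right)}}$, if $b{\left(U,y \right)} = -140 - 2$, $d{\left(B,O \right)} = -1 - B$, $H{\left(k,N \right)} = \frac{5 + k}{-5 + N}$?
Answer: $- \frac{1}{142} \approx -0.0070423$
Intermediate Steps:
$H{\left(k,N \right)} = \frac{5 + k}{-5 + N}$
$b{\left(U,y \right)} = -142$
$\frac{1}{b{\left(d{\left(H{\left(1,\left(- \frac{5}{-2} - \frac{3}{4}\right) - -3 \right)},-2 \right)},11 \right)}} = \frac{1}{-142} = - \frac{1}{142}$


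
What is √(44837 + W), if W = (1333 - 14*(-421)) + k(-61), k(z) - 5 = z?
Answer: 2*√13002 ≈ 228.05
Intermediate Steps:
k(z) = 5 + z
W = 7171 (W = (1333 - 14*(-421)) + (5 - 61) = (1333 + 5894) - 56 = 7227 - 56 = 7171)
√(44837 + W) = √(44837 + 7171) = √52008 = 2*√13002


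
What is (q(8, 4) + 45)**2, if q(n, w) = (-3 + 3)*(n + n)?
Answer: 2025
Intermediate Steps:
q(n, w) = 0 (q(n, w) = 0*(2*n) = 0)
(q(8, 4) + 45)**2 = (0 + 45)**2 = 45**2 = 2025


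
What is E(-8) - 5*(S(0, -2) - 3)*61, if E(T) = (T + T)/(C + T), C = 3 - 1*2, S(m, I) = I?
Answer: 10691/7 ≈ 1527.3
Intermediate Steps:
C = 1 (C = 3 - 2 = 1)
E(T) = 2*T/(1 + T) (E(T) = (T + T)/(1 + T) = (2*T)/(1 + T) = 2*T/(1 + T))
E(-8) - 5*(S(0, -2) - 3)*61 = 2*(-8)/(1 - 8) - 5*(-2 - 3)*61 = 2*(-8)/(-7) - 5*(-5)*61 = 2*(-8)*(-⅐) + 25*61 = 16/7 + 1525 = 10691/7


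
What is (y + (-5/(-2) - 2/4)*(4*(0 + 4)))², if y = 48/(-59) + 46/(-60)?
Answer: 2899068649/3132900 ≈ 925.36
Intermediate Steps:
y = -2797/1770 (y = 48*(-1/59) + 46*(-1/60) = -48/59 - 23/30 = -2797/1770 ≈ -1.5802)
(y + (-5/(-2) - 2/4)*(4*(0 + 4)))² = (-2797/1770 + (-5/(-2) - 2/4)*(4*(0 + 4)))² = (-2797/1770 + (-5*(-½) - 2*¼)*(4*4))² = (-2797/1770 + (5/2 - ½)*16)² = (-2797/1770 + 2*16)² = (-2797/1770 + 32)² = (53843/1770)² = 2899068649/3132900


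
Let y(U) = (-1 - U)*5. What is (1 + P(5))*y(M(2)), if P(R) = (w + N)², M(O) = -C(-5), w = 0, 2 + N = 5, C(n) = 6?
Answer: 250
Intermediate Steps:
N = 3 (N = -2 + 5 = 3)
M(O) = -6 (M(O) = -1*6 = -6)
y(U) = -5 - 5*U
P(R) = 9 (P(R) = (0 + 3)² = 3² = 9)
(1 + P(5))*y(M(2)) = (1 + 9)*(-5 - 5*(-6)) = 10*(-5 + 30) = 10*25 = 250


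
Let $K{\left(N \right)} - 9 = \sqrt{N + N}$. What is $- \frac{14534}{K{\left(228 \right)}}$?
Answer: $\frac{43602}{125} - \frac{29068 \sqrt{114}}{375} \approx -478.81$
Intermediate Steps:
$K{\left(N \right)} = 9 + \sqrt{2} \sqrt{N}$ ($K{\left(N \right)} = 9 + \sqrt{N + N} = 9 + \sqrt{2 N} = 9 + \sqrt{2} \sqrt{N}$)
$- \frac{14534}{K{\left(228 \right)}} = - \frac{14534}{9 + \sqrt{2} \sqrt{228}} = - \frac{14534}{9 + \sqrt{2} \cdot 2 \sqrt{57}} = - \frac{14534}{9 + 2 \sqrt{114}}$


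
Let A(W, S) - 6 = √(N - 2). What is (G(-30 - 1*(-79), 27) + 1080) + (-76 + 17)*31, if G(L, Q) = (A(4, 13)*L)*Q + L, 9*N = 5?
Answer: 7238 + 441*I*√13 ≈ 7238.0 + 1590.0*I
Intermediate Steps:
N = 5/9 (N = (⅑)*5 = 5/9 ≈ 0.55556)
A(W, S) = 6 + I*√13/3 (A(W, S) = 6 + √(5/9 - 2) = 6 + √(-13/9) = 6 + I*√13/3)
G(L, Q) = L + L*Q*(6 + I*√13/3) (G(L, Q) = ((6 + I*√13/3)*L)*Q + L = (L*(6 + I*√13/3))*Q + L = L*Q*(6 + I*√13/3) + L = L + L*Q*(6 + I*√13/3))
(G(-30 - 1*(-79), 27) + 1080) + (-76 + 17)*31 = ((-30 - 1*(-79))*(3 + 27*(18 + I*√13))/3 + 1080) + (-76 + 17)*31 = ((-30 + 79)*(3 + (486 + 27*I*√13))/3 + 1080) - 59*31 = ((⅓)*49*(489 + 27*I*√13) + 1080) - 1829 = ((7987 + 441*I*√13) + 1080) - 1829 = (9067 + 441*I*√13) - 1829 = 7238 + 441*I*√13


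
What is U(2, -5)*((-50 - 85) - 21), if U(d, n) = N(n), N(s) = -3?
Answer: 468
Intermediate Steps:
U(d, n) = -3
U(2, -5)*((-50 - 85) - 21) = -3*((-50 - 85) - 21) = -3*(-135 - 21) = -3*(-156) = 468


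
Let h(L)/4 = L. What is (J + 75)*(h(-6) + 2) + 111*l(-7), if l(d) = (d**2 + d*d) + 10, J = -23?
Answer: 10844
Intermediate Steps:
h(L) = 4*L
l(d) = 10 + 2*d**2 (l(d) = (d**2 + d**2) + 10 = 2*d**2 + 10 = 10 + 2*d**2)
(J + 75)*(h(-6) + 2) + 111*l(-7) = (-23 + 75)*(4*(-6) + 2) + 111*(10 + 2*(-7)**2) = 52*(-24 + 2) + 111*(10 + 2*49) = 52*(-22) + 111*(10 + 98) = -1144 + 111*108 = -1144 + 11988 = 10844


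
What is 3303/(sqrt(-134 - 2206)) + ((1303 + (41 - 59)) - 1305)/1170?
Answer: -2/117 - 1101*I*sqrt(65)/130 ≈ -0.017094 - 68.281*I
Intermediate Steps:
3303/(sqrt(-134 - 2206)) + ((1303 + (41 - 59)) - 1305)/1170 = 3303/(sqrt(-2340)) + ((1303 - 18) - 1305)*(1/1170) = 3303/((6*I*sqrt(65))) + (1285 - 1305)*(1/1170) = 3303*(-I*sqrt(65)/390) - 20*1/1170 = -1101*I*sqrt(65)/130 - 2/117 = -2/117 - 1101*I*sqrt(65)/130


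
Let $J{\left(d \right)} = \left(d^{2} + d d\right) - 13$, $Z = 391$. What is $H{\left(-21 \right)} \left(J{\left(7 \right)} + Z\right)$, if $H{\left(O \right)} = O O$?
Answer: $209916$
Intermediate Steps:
$J{\left(d \right)} = -13 + 2 d^{2}$ ($J{\left(d \right)} = \left(d^{2} + d^{2}\right) - 13 = 2 d^{2} - 13 = -13 + 2 d^{2}$)
$H{\left(O \right)} = O^{2}$
$H{\left(-21 \right)} \left(J{\left(7 \right)} + Z\right) = \left(-21\right)^{2} \left(\left(-13 + 2 \cdot 7^{2}\right) + 391\right) = 441 \left(\left(-13 + 2 \cdot 49\right) + 391\right) = 441 \left(\left(-13 + 98\right) + 391\right) = 441 \left(85 + 391\right) = 441 \cdot 476 = 209916$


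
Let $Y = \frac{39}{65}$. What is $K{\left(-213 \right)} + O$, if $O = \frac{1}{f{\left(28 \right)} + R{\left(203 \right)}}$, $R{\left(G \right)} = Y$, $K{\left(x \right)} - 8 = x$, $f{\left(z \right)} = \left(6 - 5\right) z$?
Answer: $- \frac{29310}{143} \approx -204.97$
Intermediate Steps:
$f{\left(z \right)} = z$ ($f{\left(z \right)} = 1 z = z$)
$K{\left(x \right)} = 8 + x$
$Y = \frac{3}{5}$ ($Y = 39 \cdot \frac{1}{65} = \frac{3}{5} \approx 0.6$)
$R{\left(G \right)} = \frac{3}{5}$
$O = \frac{5}{143}$ ($O = \frac{1}{28 + \frac{3}{5}} = \frac{1}{\frac{143}{5}} = \frac{5}{143} \approx 0.034965$)
$K{\left(-213 \right)} + O = \left(8 - 213\right) + \frac{5}{143} = -205 + \frac{5}{143} = - \frac{29310}{143}$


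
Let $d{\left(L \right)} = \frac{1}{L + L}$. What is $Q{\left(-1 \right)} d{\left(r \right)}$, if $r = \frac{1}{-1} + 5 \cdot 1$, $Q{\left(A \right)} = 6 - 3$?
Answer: $\frac{3}{8} \approx 0.375$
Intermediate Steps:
$Q{\left(A \right)} = 3$
$r = 4$ ($r = -1 + 5 = 4$)
$d{\left(L \right)} = \frac{1}{2 L}$
$Q{\left(-1 \right)} d{\left(r \right)} = 3 \frac{1}{2 \cdot 4} = 3 \cdot \frac{1}{2} \cdot \frac{1}{4} = 3 \cdot \frac{1}{8} = \frac{3}{8}$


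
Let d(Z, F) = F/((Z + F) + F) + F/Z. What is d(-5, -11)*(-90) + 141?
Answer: -281/3 ≈ -93.667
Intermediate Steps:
d(Z, F) = F/Z + F/(Z + 2*F) (d(Z, F) = F/((F + Z) + F) + F/Z = F/(Z + 2*F) + F/Z = F/Z + F/(Z + 2*F))
d(-5, -11)*(-90) + 141 = (2*(-11)*(-11 - 5)/(-5*(-5 + 2*(-11))))*(-90) + 141 = (2*(-11)*(-1/5)*(-16)/(-5 - 22))*(-90) + 141 = (2*(-11)*(-1/5)*(-16)/(-27))*(-90) + 141 = (2*(-11)*(-1/5)*(-1/27)*(-16))*(-90) + 141 = (352/135)*(-90) + 141 = -704/3 + 141 = -281/3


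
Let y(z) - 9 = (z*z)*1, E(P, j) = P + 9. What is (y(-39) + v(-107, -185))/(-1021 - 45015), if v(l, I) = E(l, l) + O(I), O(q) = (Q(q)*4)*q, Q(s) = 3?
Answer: 197/11509 ≈ 0.017117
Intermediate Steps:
E(P, j) = 9 + P
y(z) = 9 + z² (y(z) = 9 + (z*z)*1 = 9 + z²*1 = 9 + z²)
O(q) = 12*q (O(q) = (3*4)*q = 12*q)
v(l, I) = 9 + l + 12*I (v(l, I) = (9 + l) + 12*I = 9 + l + 12*I)
(y(-39) + v(-107, -185))/(-1021 - 45015) = ((9 + (-39)²) + (9 - 107 + 12*(-185)))/(-1021 - 45015) = ((9 + 1521) + (9 - 107 - 2220))/(-46036) = (1530 - 2318)*(-1/46036) = -788*(-1/46036) = 197/11509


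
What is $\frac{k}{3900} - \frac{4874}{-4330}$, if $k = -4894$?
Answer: $- \frac{109121}{844350} \approx -0.12924$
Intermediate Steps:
$\frac{k}{3900} - \frac{4874}{-4330} = - \frac{4894}{3900} - \frac{4874}{-4330} = \left(-4894\right) \frac{1}{3900} - - \frac{2437}{2165} = - \frac{2447}{1950} + \frac{2437}{2165} = - \frac{109121}{844350}$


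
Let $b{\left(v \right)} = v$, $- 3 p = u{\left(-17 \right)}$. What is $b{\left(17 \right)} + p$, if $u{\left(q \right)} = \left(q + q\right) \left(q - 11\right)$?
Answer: $- \frac{901}{3} \approx -300.33$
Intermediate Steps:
$u{\left(q \right)} = 2 q \left(-11 + q\right)$
$p = - \frac{952}{3}$ ($p = - \frac{2 \left(-17\right) \left(-11 - 17\right)}{3} = - \frac{2 \left(-17\right) \left(-28\right)}{3} = \left(- \frac{1}{3}\right) 952 = - \frac{952}{3} \approx -317.33$)
$b{\left(17 \right)} + p = 17 - \frac{952}{3} = - \frac{901}{3}$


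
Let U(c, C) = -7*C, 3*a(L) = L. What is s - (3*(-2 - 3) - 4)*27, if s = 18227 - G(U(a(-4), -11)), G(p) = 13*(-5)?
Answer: 18805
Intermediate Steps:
a(L) = L/3
G(p) = -65
s = 18292 (s = 18227 - 1*(-65) = 18227 + 65 = 18292)
s - (3*(-2 - 3) - 4)*27 = 18292 - (3*(-2 - 3) - 4)*27 = 18292 - (3*(-5) - 4)*27 = 18292 - (-15 - 4)*27 = 18292 - (-19)*27 = 18292 - 1*(-513) = 18292 + 513 = 18805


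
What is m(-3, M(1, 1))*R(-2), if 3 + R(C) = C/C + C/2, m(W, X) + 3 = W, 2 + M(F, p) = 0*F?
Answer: 18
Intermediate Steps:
M(F, p) = -2 (M(F, p) = -2 + 0*F = -2 + 0 = -2)
m(W, X) = -3 + W
R(C) = -2 + C/2 (R(C) = -3 + (C/C + C/2) = -3 + (1 + C*(½)) = -3 + (1 + C/2) = -2 + C/2)
m(-3, M(1, 1))*R(-2) = (-3 - 3)*(-2 + (½)*(-2)) = -6*(-2 - 1) = -6*(-3) = 18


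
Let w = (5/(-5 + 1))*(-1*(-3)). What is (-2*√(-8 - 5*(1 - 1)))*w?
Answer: 15*I*√2 ≈ 21.213*I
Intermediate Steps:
w = -15/4 (w = (5/(-4))*3 = -¼*5*3 = -5/4*3 = -15/4 ≈ -3.7500)
(-2*√(-8 - 5*(1 - 1)))*w = -2*√(-8 - 5*(1 - 1))*(-15/4) = -2*√(-8 - 5*0)*(-15/4) = -2*√(-8 + 0)*(-15/4) = -4*I*√2*(-15/4) = 15*I*√2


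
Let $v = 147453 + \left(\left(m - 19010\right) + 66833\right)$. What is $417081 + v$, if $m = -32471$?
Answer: $579886$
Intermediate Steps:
$v = 162805$ ($v = 147453 + \left(\left(-32471 - 19010\right) + 66833\right) = 147453 + \left(-51481 + 66833\right) = 147453 + 15352 = 162805$)
$417081 + v = 417081 + 162805 = 579886$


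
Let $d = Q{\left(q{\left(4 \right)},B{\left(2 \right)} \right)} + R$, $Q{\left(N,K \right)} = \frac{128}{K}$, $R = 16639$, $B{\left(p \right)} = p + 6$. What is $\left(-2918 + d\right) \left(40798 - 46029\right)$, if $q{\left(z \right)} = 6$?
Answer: $-71858247$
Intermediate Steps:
$B{\left(p \right)} = 6 + p$
$d = 16655$ ($d = \frac{128}{6 + 2} + 16639 = \frac{128}{8} + 16639 = 128 \cdot \frac{1}{8} + 16639 = 16 + 16639 = 16655$)
$\left(-2918 + d\right) \left(40798 - 46029\right) = \left(-2918 + 16655\right) \left(40798 - 46029\right) = 13737 \left(-5231\right) = -71858247$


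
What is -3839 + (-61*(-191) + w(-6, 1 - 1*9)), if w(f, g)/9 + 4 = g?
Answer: 7704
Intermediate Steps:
w(f, g) = -36 + 9*g
-3839 + (-61*(-191) + w(-6, 1 - 1*9)) = -3839 + (-61*(-191) + (-36 + 9*(1 - 1*9))) = -3839 + (11651 + (-36 + 9*(1 - 9))) = -3839 + (11651 + (-36 + 9*(-8))) = -3839 + (11651 + (-36 - 72)) = -3839 + (11651 - 108) = -3839 + 11543 = 7704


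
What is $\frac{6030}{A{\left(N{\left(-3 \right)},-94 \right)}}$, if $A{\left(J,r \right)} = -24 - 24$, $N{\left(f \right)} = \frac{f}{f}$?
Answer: $- \frac{1005}{8} \approx -125.63$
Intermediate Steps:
$N{\left(f \right)} = 1$
$A{\left(J,r \right)} = -48$
$\frac{6030}{A{\left(N{\left(-3 \right)},-94 \right)}} = \frac{6030}{-48} = 6030 \left(- \frac{1}{48}\right) = - \frac{1005}{8}$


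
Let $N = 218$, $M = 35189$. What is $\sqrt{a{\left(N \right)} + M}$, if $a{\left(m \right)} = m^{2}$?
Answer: $\sqrt{82713} \approx 287.6$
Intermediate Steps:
$\sqrt{a{\left(N \right)} + M} = \sqrt{218^{2} + 35189} = \sqrt{47524 + 35189} = \sqrt{82713}$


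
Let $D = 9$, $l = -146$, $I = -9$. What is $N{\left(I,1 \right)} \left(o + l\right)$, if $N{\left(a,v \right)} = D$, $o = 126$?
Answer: $-180$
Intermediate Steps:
$N{\left(a,v \right)} = 9$
$N{\left(I,1 \right)} \left(o + l\right) = 9 \left(126 - 146\right) = 9 \left(-20\right) = -180$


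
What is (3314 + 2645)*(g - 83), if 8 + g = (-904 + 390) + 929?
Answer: 1930716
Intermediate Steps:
g = 407 (g = -8 + ((-904 + 390) + 929) = -8 + (-514 + 929) = -8 + 415 = 407)
(3314 + 2645)*(g - 83) = (3314 + 2645)*(407 - 83) = 5959*324 = 1930716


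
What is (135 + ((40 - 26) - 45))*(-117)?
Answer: -12168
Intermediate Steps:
(135 + ((40 - 26) - 45))*(-117) = (135 + (14 - 45))*(-117) = (135 - 31)*(-117) = 104*(-117) = -12168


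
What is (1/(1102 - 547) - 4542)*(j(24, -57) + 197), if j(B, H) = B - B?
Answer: -496599373/555 ≈ -8.9477e+5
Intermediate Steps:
j(B, H) = 0
(1/(1102 - 547) - 4542)*(j(24, -57) + 197) = (1/(1102 - 547) - 4542)*(0 + 197) = (1/555 - 4542)*197 = -2520809/555*197 = -496599373/555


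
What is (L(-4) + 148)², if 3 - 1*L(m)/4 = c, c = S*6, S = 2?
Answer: 12544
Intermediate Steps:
c = 12 (c = 2*6 = 12)
L(m) = -36 (L(m) = 12 - 4*12 = 12 - 48 = -36)
(L(-4) + 148)² = (-36 + 148)² = 112² = 12544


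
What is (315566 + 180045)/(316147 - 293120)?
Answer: 495611/23027 ≈ 21.523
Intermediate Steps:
(315566 + 180045)/(316147 - 293120) = 495611/23027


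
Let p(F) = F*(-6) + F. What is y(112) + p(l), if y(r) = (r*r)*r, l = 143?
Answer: 1404213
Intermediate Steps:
p(F) = -5*F (p(F) = -6*F + F = -5*F)
y(r) = r**3 (y(r) = r**2*r = r**3)
y(112) + p(l) = 112**3 - 5*143 = 1404928 - 715 = 1404213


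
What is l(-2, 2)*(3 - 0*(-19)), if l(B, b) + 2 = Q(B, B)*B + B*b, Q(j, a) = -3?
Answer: 0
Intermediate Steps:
l(B, b) = -2 - 3*B + B*b (l(B, b) = -2 + (-3*B + B*b) = -2 - 3*B + B*b)
l(-2, 2)*(3 - 0*(-19)) = (-2 - 3*(-2) - 2*2)*(3 - 0*(-19)) = (-2 + 6 - 4)*(3 - 1*0) = 0*(3 + 0) = 0*3 = 0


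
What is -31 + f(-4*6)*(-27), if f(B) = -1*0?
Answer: -31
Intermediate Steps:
f(B) = 0
-31 + f(-4*6)*(-27) = -31 + 0*(-27) = -31 + 0 = -31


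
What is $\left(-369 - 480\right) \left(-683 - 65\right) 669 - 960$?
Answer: $424848828$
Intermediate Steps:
$\left(-369 - 480\right) \left(-683 - 65\right) 669 - 960 = \left(-849\right) \left(-748\right) 669 - 960 = 635052 \cdot 669 - 960 = 424849788 - 960 = 424848828$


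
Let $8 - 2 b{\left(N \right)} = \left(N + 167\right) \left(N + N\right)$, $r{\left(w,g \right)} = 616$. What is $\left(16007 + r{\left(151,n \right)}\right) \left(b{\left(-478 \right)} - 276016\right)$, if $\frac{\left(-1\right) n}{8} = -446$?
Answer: $-7059289410$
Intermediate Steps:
$n = 3568$ ($n = \left(-8\right) \left(-446\right) = 3568$)
$b{\left(N \right)} = 4 - N \left(167 + N\right)$ ($b{\left(N \right)} = 4 - \frac{\left(N + 167\right) \left(N + N\right)}{2} = 4 - \frac{\left(167 + N\right) 2 N}{2} = 4 - \frac{2 N \left(167 + N\right)}{2} = 4 - N \left(167 + N\right)$)
$\left(16007 + r{\left(151,n \right)}\right) \left(b{\left(-478 \right)} - 276016\right) = \left(16007 + 616\right) \left(\left(4 - \left(-478\right)^{2} - -79826\right) - 276016\right) = 16623 \left(\left(4 - 228484 + 79826\right) - 276016\right) = 16623 \left(-148654 - 276016\right) = 16623 \left(-424670\right) = -7059289410$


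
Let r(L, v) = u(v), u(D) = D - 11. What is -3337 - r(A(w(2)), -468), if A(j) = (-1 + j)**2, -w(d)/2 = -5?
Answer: -2858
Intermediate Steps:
u(D) = -11 + D
w(d) = 10 (w(d) = -2*(-5) = 10)
r(L, v) = -11 + v
-3337 - r(A(w(2)), -468) = -3337 - (-11 - 468) = -3337 - 1*(-479) = -3337 + 479 = -2858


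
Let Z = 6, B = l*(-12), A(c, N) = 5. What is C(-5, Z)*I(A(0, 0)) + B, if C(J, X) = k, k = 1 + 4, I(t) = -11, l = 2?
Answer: -79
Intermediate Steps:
B = -24 (B = 2*(-12) = -24)
k = 5
C(J, X) = 5
C(-5, Z)*I(A(0, 0)) + B = 5*(-11) - 24 = -55 - 24 = -79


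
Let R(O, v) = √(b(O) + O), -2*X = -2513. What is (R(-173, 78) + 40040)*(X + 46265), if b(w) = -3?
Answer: 1902760860 + 190086*I*√11 ≈ 1.9028e+9 + 6.3044e+5*I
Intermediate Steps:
X = 2513/2 (X = -½*(-2513) = 2513/2 ≈ 1256.5)
R(O, v) = √(-3 + O)
(R(-173, 78) + 40040)*(X + 46265) = (√(-3 - 173) + 40040)*(2513/2 + 46265) = (√(-176) + 40040)*(95043/2) = (4*I*√11 + 40040)*(95043/2) = (40040 + 4*I*√11)*(95043/2) = 1902760860 + 190086*I*√11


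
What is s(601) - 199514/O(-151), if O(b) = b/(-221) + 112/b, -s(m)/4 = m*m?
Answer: 3839169090/1951 ≈ 1.9678e+6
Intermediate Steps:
s(m) = -4*m**2 (s(m) = -4*m*m = -4*m**2)
O(b) = 112/b - b/221 (O(b) = b*(-1/221) + 112/b = -b/221 + 112/b = 112/b - b/221)
s(601) - 199514/O(-151) = -4*601**2 - 199514/(112/(-151) - 1/221*(-151)) = -4*361201 - 199514/(112*(-1/151) + 151/221) = -1444804 - 199514/(-112/151 + 151/221) = -1444804 - 199514/(-1951/33371) = -1444804 - 199514*(-33371)/1951 = -1444804 - 1*(-6657981694/1951) = -1444804 + 6657981694/1951 = 3839169090/1951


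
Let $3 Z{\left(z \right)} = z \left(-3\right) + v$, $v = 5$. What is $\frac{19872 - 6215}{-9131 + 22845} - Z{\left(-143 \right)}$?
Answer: $- \frac{5910905}{41142} \approx -143.67$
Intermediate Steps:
$Z{\left(z \right)} = \frac{5}{3} - z$ ($Z{\left(z \right)} = \frac{z \left(-3\right) + 5}{3} = \frac{- 3 z + 5}{3} = \frac{5 - 3 z}{3} = \frac{5}{3} - z$)
$\frac{19872 - 6215}{-9131 + 22845} - Z{\left(-143 \right)} = \frac{19872 - 6215}{-9131 + 22845} - \left(\frac{5}{3} - -143\right) = \frac{13657}{13714} - \left(\frac{5}{3} + 143\right) = 13657 \cdot \frac{1}{13714} - \frac{434}{3} = \frac{13657}{13714} - \frac{434}{3} = - \frac{5910905}{41142}$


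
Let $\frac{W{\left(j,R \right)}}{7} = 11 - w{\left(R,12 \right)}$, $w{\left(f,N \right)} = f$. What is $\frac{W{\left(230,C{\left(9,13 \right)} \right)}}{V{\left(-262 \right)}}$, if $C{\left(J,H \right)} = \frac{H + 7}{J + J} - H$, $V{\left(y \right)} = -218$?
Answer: $- \frac{721}{981} \approx -0.73496$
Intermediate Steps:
$C{\left(J,H \right)} = - H + \frac{7 + H}{2 J}$ ($C{\left(J,H \right)} = \frac{7 + H}{2 J} - H = - H + \frac{7 + H}{2 J}$)
$W{\left(j,R \right)} = 77 - 7 R$ ($W{\left(j,R \right)} = 7 \left(11 - R\right) = 77 - 7 R$)
$\frac{W{\left(230,C{\left(9,13 \right)} \right)}}{V{\left(-262 \right)}} = \frac{77 - 7 \frac{7 + 13 - 26 \cdot 9}{2 \cdot 9}}{-218} = \left(77 - 7 \cdot \frac{1}{2} \cdot \frac{1}{9} \left(7 + 13 - 234\right)\right) \left(- \frac{1}{218}\right) = \left(77 - 7 \cdot \frac{1}{2} \cdot \frac{1}{9} \left(-214\right)\right) \left(- \frac{1}{218}\right) = \left(77 - - \frac{749}{9}\right) \left(- \frac{1}{218}\right) = \left(77 + \frac{749}{9}\right) \left(- \frac{1}{218}\right) = \frac{1442}{9} \left(- \frac{1}{218}\right) = - \frac{721}{981}$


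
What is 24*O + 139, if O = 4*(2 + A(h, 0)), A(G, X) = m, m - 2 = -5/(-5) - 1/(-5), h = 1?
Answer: 3191/5 ≈ 638.20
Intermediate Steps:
m = 16/5 (m = 2 + (-5/(-5) - 1/(-5)) = 2 + (-5*(-⅕) - 1*(-⅕)) = 2 + (1 + ⅕) = 2 + 6/5 = 16/5 ≈ 3.2000)
A(G, X) = 16/5
O = 104/5 (O = 4*(2 + 16/5) = 4*(26/5) = 104/5 ≈ 20.800)
24*O + 139 = 24*(104/5) + 139 = 2496/5 + 139 = 3191/5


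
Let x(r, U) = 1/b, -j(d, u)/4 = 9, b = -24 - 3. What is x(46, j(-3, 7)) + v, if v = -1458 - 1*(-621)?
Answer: -22600/27 ≈ -837.04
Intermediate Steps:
b = -27
j(d, u) = -36 (j(d, u) = -4*9 = -36)
x(r, U) = -1/27 (x(r, U) = 1/(-27) = -1/27)
v = -837 (v = -1458 + 621 = -837)
x(46, j(-3, 7)) + v = -1/27 - 837 = -22600/27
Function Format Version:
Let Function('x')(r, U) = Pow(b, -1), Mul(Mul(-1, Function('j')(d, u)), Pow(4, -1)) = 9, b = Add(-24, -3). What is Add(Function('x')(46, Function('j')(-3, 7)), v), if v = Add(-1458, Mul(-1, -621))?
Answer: Rational(-22600, 27) ≈ -837.04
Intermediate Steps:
b = -27
Function('j')(d, u) = -36 (Function('j')(d, u) = Mul(-4, 9) = -36)
Function('x')(r, U) = Rational(-1, 27) (Function('x')(r, U) = Pow(-27, -1) = Rational(-1, 27))
v = -837 (v = Add(-1458, 621) = -837)
Add(Function('x')(46, Function('j')(-3, 7)), v) = Add(Rational(-1, 27), -837) = Rational(-22600, 27)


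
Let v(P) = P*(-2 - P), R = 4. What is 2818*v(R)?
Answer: -67632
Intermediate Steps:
2818*v(R) = 2818*(-1*4*(2 + 4)) = 2818*(-1*4*6) = 2818*(-24) = -67632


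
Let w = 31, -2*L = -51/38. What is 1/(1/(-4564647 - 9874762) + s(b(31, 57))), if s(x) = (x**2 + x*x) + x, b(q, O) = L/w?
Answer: 40074673677512/905044941343 ≈ 44.279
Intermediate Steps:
L = 51/76 (L = -(-51)/(2*38) = -1/2*(-51/38) = 51/76 ≈ 0.67105)
b(q, O) = 51/2356 (b(q, O) = (51/76)/31 = (51/76)*(1/31) = 51/2356)
s(x) = x + 2*x**2 (s(x) = (x**2 + x**2) + x = 2*x**2 + x = x + 2*x**2)
1/(1/(-4564647 - 9874762) + s(b(31, 57))) = 1/(1/(-4564647 - 9874762) + 51*(1 + 2*(51/2356))/2356) = 1/(1/(-14439409) + 51*(1 + 51/1178)/2356) = 1/(-1/14439409 + (51/2356)*(1229/1178)) = 1/(-1/14439409 + 62679/2775368) = 1/(905044941343/40074673677512) = 40074673677512/905044941343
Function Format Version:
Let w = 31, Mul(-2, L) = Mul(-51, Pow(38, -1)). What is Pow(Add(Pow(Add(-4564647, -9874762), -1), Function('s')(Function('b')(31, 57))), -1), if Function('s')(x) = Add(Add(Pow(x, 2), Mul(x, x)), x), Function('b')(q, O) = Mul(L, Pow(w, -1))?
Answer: Rational(40074673677512, 905044941343) ≈ 44.279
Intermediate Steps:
L = Rational(51, 76) (L = Mul(Rational(-1, 2), Mul(-51, Pow(38, -1))) = Mul(Rational(-1, 2), Mul(-51, Rational(1, 38))) = Mul(Rational(-1, 2), Rational(-51, 38)) = Rational(51, 76) ≈ 0.67105)
Function('b')(q, O) = Rational(51, 2356) (Function('b')(q, O) = Mul(Rational(51, 76), Pow(31, -1)) = Mul(Rational(51, 76), Rational(1, 31)) = Rational(51, 2356))
Function('s')(x) = Add(x, Mul(2, Pow(x, 2))) (Function('s')(x) = Add(Add(Pow(x, 2), Pow(x, 2)), x) = Add(Mul(2, Pow(x, 2)), x) = Add(x, Mul(2, Pow(x, 2))))
Pow(Add(Pow(Add(-4564647, -9874762), -1), Function('s')(Function('b')(31, 57))), -1) = Pow(Add(Pow(Add(-4564647, -9874762), -1), Mul(Rational(51, 2356), Add(1, Mul(2, Rational(51, 2356))))), -1) = Pow(Add(Pow(-14439409, -1), Mul(Rational(51, 2356), Add(1, Rational(51, 1178)))), -1) = Pow(Add(Rational(-1, 14439409), Mul(Rational(51, 2356), Rational(1229, 1178))), -1) = Pow(Add(Rational(-1, 14439409), Rational(62679, 2775368)), -1) = Pow(Rational(905044941343, 40074673677512), -1) = Rational(40074673677512, 905044941343)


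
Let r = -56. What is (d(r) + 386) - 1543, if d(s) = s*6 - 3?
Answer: -1496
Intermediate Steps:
d(s) = -3 + 6*s (d(s) = 6*s - 3 = -3 + 6*s)
(d(r) + 386) - 1543 = ((-3 + 6*(-56)) + 386) - 1543 = ((-3 - 336) + 386) - 1543 = (-339 + 386) - 1543 = 47 - 1543 = -1496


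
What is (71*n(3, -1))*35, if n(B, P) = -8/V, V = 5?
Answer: -3976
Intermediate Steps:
n(B, P) = -8/5
(71*n(3, -1))*35 = (71*(-8/5))*35 = -568/5*35 = -3976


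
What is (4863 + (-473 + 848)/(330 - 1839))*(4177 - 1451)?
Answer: 6667697864/503 ≈ 1.3256e+7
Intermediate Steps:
(4863 + (-473 + 848)/(330 - 1839))*(4177 - 1451) = (4863 + 375/(-1509))*2726 = (4863 + 375*(-1/1509))*2726 = (4863 - 125/503)*2726 = (2445964/503)*2726 = 6667697864/503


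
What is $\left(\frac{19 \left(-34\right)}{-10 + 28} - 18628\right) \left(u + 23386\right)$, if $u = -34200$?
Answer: $\frac{1816481650}{9} \approx 2.0183 \cdot 10^{8}$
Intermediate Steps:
$\left(\frac{19 \left(-34\right)}{-10 + 28} - 18628\right) \left(u + 23386\right) = \left(\frac{19 \left(-34\right)}{-10 + 28} - 18628\right) \left(-34200 + 23386\right) = \left(- \frac{646}{18} - 18628\right) \left(-10814\right) = \left(\left(-646\right) \frac{1}{18} - 18628\right) \left(-10814\right) = \left(- \frac{323}{9} - 18628\right) \left(-10814\right) = \left(- \frac{167975}{9}\right) \left(-10814\right) = \frac{1816481650}{9}$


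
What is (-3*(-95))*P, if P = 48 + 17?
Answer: 18525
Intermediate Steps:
P = 65
(-3*(-95))*P = -3*(-95)*65 = 285*65 = 18525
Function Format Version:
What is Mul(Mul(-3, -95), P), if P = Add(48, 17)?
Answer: 18525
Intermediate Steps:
P = 65
Mul(Mul(-3, -95), P) = Mul(Mul(-3, -95), 65) = Mul(285, 65) = 18525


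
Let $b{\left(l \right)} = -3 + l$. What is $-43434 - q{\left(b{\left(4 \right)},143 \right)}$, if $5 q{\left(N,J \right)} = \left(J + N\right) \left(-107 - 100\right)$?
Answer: $- \frac{187362}{5} \approx -37472.0$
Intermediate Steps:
$q{\left(N,J \right)} = - \frac{207 J}{5} - \frac{207 N}{5}$ ($q{\left(N,J \right)} = \frac{\left(J + N\right) \left(-107 - 100\right)}{5} = \frac{\left(J + N\right) \left(-207\right)}{5} = \frac{- 207 J - 207 N}{5} = - \frac{207 J}{5} - \frac{207 N}{5}$)
$-43434 - q{\left(b{\left(4 \right)},143 \right)} = -43434 - \left(\left(- \frac{207}{5}\right) 143 - \frac{207 \left(-3 + 4\right)}{5}\right) = -43434 - \left(- \frac{29601}{5} - \frac{207}{5}\right) = -43434 - - \frac{29808}{5} = -43434 + \frac{29808}{5} = - \frac{187362}{5}$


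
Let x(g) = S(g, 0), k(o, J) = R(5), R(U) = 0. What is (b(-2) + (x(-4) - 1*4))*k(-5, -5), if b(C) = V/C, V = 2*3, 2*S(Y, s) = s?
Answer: 0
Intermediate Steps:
S(Y, s) = s/2
V = 6
k(o, J) = 0
x(g) = 0 (x(g) = (½)*0 = 0)
b(C) = 6/C
(b(-2) + (x(-4) - 1*4))*k(-5, -5) = (6/(-2) + (0 - 1*4))*0 = (6*(-½) + (0 - 4))*0 = (-3 - 4)*0 = -7*0 = 0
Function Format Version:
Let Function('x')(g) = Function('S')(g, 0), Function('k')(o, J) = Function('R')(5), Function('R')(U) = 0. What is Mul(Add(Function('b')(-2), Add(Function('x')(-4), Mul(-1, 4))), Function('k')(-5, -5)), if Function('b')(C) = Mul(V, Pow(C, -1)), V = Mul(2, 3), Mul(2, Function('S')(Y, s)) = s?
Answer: 0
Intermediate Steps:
Function('S')(Y, s) = Mul(Rational(1, 2), s)
V = 6
Function('k')(o, J) = 0
Function('x')(g) = 0 (Function('x')(g) = Mul(Rational(1, 2), 0) = 0)
Function('b')(C) = Mul(6, Pow(C, -1))
Mul(Add(Function('b')(-2), Add(Function('x')(-4), Mul(-1, 4))), Function('k')(-5, -5)) = Mul(Add(Mul(6, Pow(-2, -1)), Add(0, Mul(-1, 4))), 0) = Mul(Add(Mul(6, Rational(-1, 2)), Add(0, -4)), 0) = Mul(Add(-3, -4), 0) = Mul(-7, 0) = 0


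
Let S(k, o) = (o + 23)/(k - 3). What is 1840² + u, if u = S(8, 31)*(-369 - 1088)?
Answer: 16849322/5 ≈ 3.3699e+6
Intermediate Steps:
S(k, o) = (23 + o)/(-3 + k)
u = -78678/5 (u = ((23 + 31)/(-3 + 8))*(-369 - 1088) = (54/5)*(-1457) = -78678/5 ≈ -15736.)
1840² + u = 1840² - 78678/5 = 3385600 - 78678/5 = 16849322/5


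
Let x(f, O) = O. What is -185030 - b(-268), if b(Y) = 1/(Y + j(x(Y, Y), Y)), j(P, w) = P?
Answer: -99176079/536 ≈ -1.8503e+5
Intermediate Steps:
b(Y) = 1/(2*Y) (b(Y) = 1/(Y + Y) = 1/(2*Y))
-185030 - b(-268) = -185030 - 1/(2*(-268)) = -185030 - (-1)/(2*268) = -185030 - 1*(-1/536) = -185030 + 1/536 = -99176079/536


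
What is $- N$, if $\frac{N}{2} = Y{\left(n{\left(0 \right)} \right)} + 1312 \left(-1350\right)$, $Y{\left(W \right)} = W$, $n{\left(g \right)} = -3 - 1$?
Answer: $3542408$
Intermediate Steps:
$n{\left(g \right)} = -4$
$N = -3542408$ ($N = 2 \left(-4 + 1312 \left(-1350\right)\right) = 2 \left(-4 - 1771200\right) = 2 \left(-1771204\right) = -3542408$)
$- N = \left(-1\right) \left(-3542408\right) = 3542408$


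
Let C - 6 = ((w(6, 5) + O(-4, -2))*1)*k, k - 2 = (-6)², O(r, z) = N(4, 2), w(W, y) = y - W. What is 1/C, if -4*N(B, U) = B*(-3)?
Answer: 1/82 ≈ 0.012195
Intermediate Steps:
N(B, U) = 3*B/4 (N(B, U) = -B*(-3)/4 = -(-3)*B/4 = 3*B/4)
O(r, z) = 3 (O(r, z) = (¾)*4 = 3)
k = 38 (k = 2 + (-6)² = 2 + 36 = 38)
C = 82 (C = 6 + (((5 - 1*6) + 3)*1)*38 = 6 + (((5 - 6) + 3)*1)*38 = 6 + ((-1 + 3)*1)*38 = 6 + (2*1)*38 = 6 + 2*38 = 6 + 76 = 82)
1/C = 1/82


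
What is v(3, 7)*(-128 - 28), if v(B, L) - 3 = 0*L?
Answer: -468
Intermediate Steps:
v(B, L) = 3 (v(B, L) = 3 + 0*L = 3 + 0 = 3)
v(3, 7)*(-128 - 28) = 3*(-128 - 28) = 3*(-156) = -468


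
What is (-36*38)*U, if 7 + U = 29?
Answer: -30096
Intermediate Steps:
U = 22 (U = -7 + 29 = 22)
(-36*38)*U = -36*38*22 = -1368*22 = -30096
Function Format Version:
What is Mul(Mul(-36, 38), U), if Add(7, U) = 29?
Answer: -30096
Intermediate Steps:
U = 22 (U = Add(-7, 29) = 22)
Mul(Mul(-36, 38), U) = Mul(Mul(-36, 38), 22) = Mul(-1368, 22) = -30096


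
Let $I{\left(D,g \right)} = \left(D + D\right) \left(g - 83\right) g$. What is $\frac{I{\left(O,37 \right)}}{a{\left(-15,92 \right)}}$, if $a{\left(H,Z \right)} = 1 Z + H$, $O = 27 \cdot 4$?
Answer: $- \frac{367632}{77} \approx -4774.4$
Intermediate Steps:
$O = 108$
$a{\left(H,Z \right)} = H + Z$ ($a{\left(H,Z \right)} = Z + H = H + Z$)
$I{\left(D,g \right)} = 2 D g \left(-83 + g\right)$ ($I{\left(D,g \right)} = 2 D \left(-83 + g\right) g = 2 D g \left(-83 + g\right)$)
$\frac{I{\left(O,37 \right)}}{a{\left(-15,92 \right)}} = \frac{2 \cdot 108 \cdot 37 \left(-83 + 37\right)}{-15 + 92} = \frac{2 \cdot 108 \cdot 37 \left(-46\right)}{77} = \left(-367632\right) \frac{1}{77} = - \frac{367632}{77}$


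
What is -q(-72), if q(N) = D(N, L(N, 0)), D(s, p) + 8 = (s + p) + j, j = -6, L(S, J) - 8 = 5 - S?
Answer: 1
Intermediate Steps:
L(S, J) = 13 - S (L(S, J) = 8 + (5 - S) = 13 - S)
D(s, p) = -14 + p + s (D(s, p) = -8 + ((s + p) - 6) = -8 + ((p + s) - 6) = -8 + (-6 + p + s) = -14 + p + s)
q(N) = -1 (q(N) = -14 + (13 - N) + N = -1)
-q(-72) = -1*(-1) = 1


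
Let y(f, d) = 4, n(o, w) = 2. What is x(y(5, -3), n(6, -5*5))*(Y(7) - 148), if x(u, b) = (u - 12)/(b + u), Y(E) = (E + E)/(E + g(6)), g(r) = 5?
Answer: 1762/9 ≈ 195.78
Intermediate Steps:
Y(E) = 2*E/(5 + E) (Y(E) = (E + E)/(E + 5) = (2*E)/(5 + E) = 2*E/(5 + E))
x(u, b) = (-12 + u)/(b + u)
x(y(5, -3), n(6, -5*5))*(Y(7) - 148) = ((-12 + 4)/(2 + 4))*(2*7/(5 + 7) - 148) = (-8/6)*(2*7/12 - 148) = ((1/6)*(-8))*(2*7*(1/12) - 148) = -4*(7/6 - 148)/3 = -4/3*(-881/6) = 1762/9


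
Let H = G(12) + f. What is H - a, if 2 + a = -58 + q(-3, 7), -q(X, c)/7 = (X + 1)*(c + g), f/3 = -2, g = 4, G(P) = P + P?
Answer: -76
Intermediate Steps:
G(P) = 2*P
f = -6 (f = 3*(-2) = -6)
q(X, c) = -7*(1 + X)*(4 + c) (q(X, c) = -7*(X + 1)*(c + 4) = -7*(1 + X)*(4 + c))
H = 18 (H = 2*12 - 6 = 24 - 6 = 18)
a = 94 (a = -2 + (-58 + (-28 - 28*(-3) - 7*7 - 7*(-3)*7)) = -2 + (-58 + (-28 + 84 - 49 + 147)) = -2 + (-58 + 154) = -2 + 96 = 94)
H - a = 18 - 1*94 = 18 - 94 = -76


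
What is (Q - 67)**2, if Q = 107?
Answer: 1600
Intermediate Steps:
(Q - 67)**2 = (107 - 67)**2 = 40**2 = 1600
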